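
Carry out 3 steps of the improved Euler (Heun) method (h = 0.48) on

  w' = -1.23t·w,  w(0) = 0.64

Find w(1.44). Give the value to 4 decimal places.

Heun: k1 = f(t_n, w_n); k2 = f(t_n + h, w_n + h·k1); w_{n+1} = w_n + (h/2)·(k1 + k2).
t=0.000000, w=0.640000:
  k1 = f(0.000000, 0.640000) = 0.000000
  k2 = f(0.480000, 0.640000) = -0.377856
  w ← 0.640000 + (0.48/2)·(0.000000 + (-0.377856)) = 0.549315
t=0.480000, w=0.549315:
  k1 = f(0.480000, 0.549315) = -0.324315
  k2 = f(0.960000, 0.393643) = -0.464814
  w ← 0.549315 + (0.48/2)·(-0.324315 + (-0.464814)) = 0.359924
t=0.960000, w=0.359924:
  k1 = f(0.960000, 0.359924) = -0.424998
  k2 = f(1.440000, 0.155925) = -0.276174
  w ← 0.359924 + (0.48/2)·(-0.424998 + (-0.276174)) = 0.191642
w(1.44) ≈ 0.1916

0.1916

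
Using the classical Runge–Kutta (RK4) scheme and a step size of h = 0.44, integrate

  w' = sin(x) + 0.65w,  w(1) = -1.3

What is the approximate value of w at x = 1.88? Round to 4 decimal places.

RK4: k1 = f(x_n, w_n); k2 = f(x_n + h/2, w_n + (h/2)·k1); k3 = f(x_n + h/2, w_n + (h/2)·k2); k4 = f(x_n + h, w_n + h·k3); w_{n+1} = w_n + (h/6)·(k1 + 2k2 + 2k3 + k4).
x=1.000000, w=-1.300000:
  k1 = f(1.000000, -1.300000) = -0.003529
  k2 = f(1.220000, -1.300776) = 0.093595
  k3 = f(1.220000, -1.279409) = 0.107483
  k4 = f(1.440000, -1.252707) = 0.177199
  w ← -1.300000 + (0.44/6)·(k1 + 2k2 + 2k3 + k4) = -1.257773
x=1.440000, w=-1.257773:
  k1 = f(1.440000, -1.257773) = 0.173906
  k2 = f(1.660000, -1.219513) = 0.203340
  k3 = f(1.660000, -1.213038) = 0.207549
  k4 = f(1.880000, -1.166451) = 0.194383
  w ← -1.257773 + (0.44/6)·(k1 + 2k2 + 2k3 + k4) = -1.170501
w(1.88) ≈ -1.1705

-1.1705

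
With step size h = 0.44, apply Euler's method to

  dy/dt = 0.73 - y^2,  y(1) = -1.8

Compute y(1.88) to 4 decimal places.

Euler: y_{n+1} = y_n + h·f(t_n, y_n).
t=1.000000, y=-1.800000: f=-2.510000 → y ← -1.800000 + 0.44·(-2.510000) = -2.904400
t=1.440000, y=-2.904400: f=-7.705539 → y ← -2.904400 + 0.44·(-7.705539) = -6.294837
y(1.88) ≈ -6.2948

-6.2948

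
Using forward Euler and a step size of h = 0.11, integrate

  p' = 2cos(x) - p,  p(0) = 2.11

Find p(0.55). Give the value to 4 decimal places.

2.0248

Euler: p_{n+1} = p_n + h·f(x_n, p_n).
x=0.000000, p=2.110000: f=-0.110000 → p ← 2.110000 + 0.11·(-0.110000) = 2.097900
x=0.110000, p=2.097900: f=-0.109988 → p ← 2.097900 + 0.11·(-0.109988) = 2.085801
x=0.220000, p=2.085801: f=-0.134006 → p ← 2.085801 + 0.11·(-0.134006) = 2.071061
x=0.330000, p=2.071061: f=-0.178976 → p ← 2.071061 + 0.11·(-0.178976) = 2.051373
x=0.440000, p=2.051373: f=-0.241870 → p ← 2.051373 + 0.11·(-0.241870) = 2.024768
p(0.55) ≈ 2.0248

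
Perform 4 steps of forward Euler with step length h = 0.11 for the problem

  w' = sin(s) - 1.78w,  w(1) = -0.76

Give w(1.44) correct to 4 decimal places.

Euler: w_{n+1} = w_n + h·f(s_n, w_n).
s=1.000000, w=-0.760000: f=2.194271 → w ← -0.760000 + 0.11·2.194271 = -0.518630
s=1.110000, w=-0.518630: f=1.818860 → w ← -0.518630 + 0.11·1.818860 = -0.318556
s=1.220000, w=-0.318556: f=1.506128 → w ← -0.318556 + 0.11·1.506128 = -0.152881
s=1.330000, w=-0.152881: f=1.243277 → w ← -0.152881 + 0.11·1.243277 = -0.016121
w(1.44) ≈ -0.0161

-0.0161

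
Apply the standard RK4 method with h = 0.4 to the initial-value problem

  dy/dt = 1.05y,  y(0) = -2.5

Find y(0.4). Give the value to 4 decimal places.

-3.8046

RK4: k1 = f(t_n, y_n); k2 = f(t_n + h/2, y_n + (h/2)·k1); k3 = f(t_n + h/2, y_n + (h/2)·k2); k4 = f(t_n + h, y_n + h·k3); y_{n+1} = y_n + (h/6)·(k1 + 2k2 + 2k3 + k4).
t=0.000000, y=-2.500000:
  k1 = f(0.000000, -2.500000) = -2.625000
  k2 = f(0.200000, -3.025000) = -3.176250
  k3 = f(0.200000, -3.135250) = -3.292013
  k4 = f(0.400000, -3.816805) = -4.007645
  y ← -2.500000 + (0.4/6)·(k1 + 2k2 + 2k3 + k4) = -3.804611
y(0.4) ≈ -3.8046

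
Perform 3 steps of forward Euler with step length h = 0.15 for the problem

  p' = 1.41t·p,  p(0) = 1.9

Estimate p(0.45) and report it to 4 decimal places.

2.0847

Euler: p_{n+1} = p_n + h·f(t_n, p_n).
t=0.000000, p=1.900000: f=0.000000 → p ← 1.900000 + 0.15·0.000000 = 1.900000
t=0.150000, p=1.900000: f=0.401850 → p ← 1.900000 + 0.15·0.401850 = 1.960277
t=0.300000, p=1.960277: f=0.829197 → p ← 1.960277 + 0.15·0.829197 = 2.084657
p(0.45) ≈ 2.0847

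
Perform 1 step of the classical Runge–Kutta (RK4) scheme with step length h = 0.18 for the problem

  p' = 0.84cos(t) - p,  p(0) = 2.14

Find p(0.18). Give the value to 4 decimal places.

RK4: k1 = f(t_n, p_n); k2 = f(t_n + h/2, p_n + (h/2)·k1); k3 = f(t_n + h/2, p_n + (h/2)·k2); k4 = f(t_n + h, p_n + h·k3); p_{n+1} = p_n + (h/6)·(k1 + 2k2 + 2k3 + k4).
t=0.000000, p=2.140000:
  k1 = f(0.000000, 2.140000) = -1.300000
  k2 = f(0.090000, 2.023000) = -1.186400
  k3 = f(0.090000, 2.033224) = -1.196624
  k4 = f(0.180000, 1.924608) = -1.098179
  p ← 2.140000 + (0.18/6)·(k1 + 2k2 + 2k3 + k4) = 1.925073
p(0.18) ≈ 1.9251

1.9251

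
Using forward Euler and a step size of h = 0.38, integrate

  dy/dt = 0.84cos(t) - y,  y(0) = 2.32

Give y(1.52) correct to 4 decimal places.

0.8096

Euler: y_{n+1} = y_n + h·f(t_n, y_n).
t=0.000000, y=2.320000: f=-1.480000 → y ← 2.320000 + 0.38·(-1.480000) = 1.757600
t=0.380000, y=1.757600: f=-0.977522 → y ← 1.757600 + 0.38·(-0.977522) = 1.386142
t=0.760000, y=1.386142: f=-0.777280 → y ← 1.386142 + 0.38·(-0.777280) = 1.090776
t=1.140000, y=1.090776: f=-0.739996 → y ← 1.090776 + 0.38·(-0.739996) = 0.809577
y(1.52) ≈ 0.8096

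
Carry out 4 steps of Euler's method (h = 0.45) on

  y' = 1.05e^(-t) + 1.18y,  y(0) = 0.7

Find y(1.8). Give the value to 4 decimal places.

Euler: y_{n+1} = y_n + h·f(t_n, y_n).
t=0.000000, y=0.700000: f=1.876000 → y ← 0.700000 + 0.45·1.876000 = 1.544200
t=0.450000, y=1.544200: f=2.491666 → y ← 1.544200 + 0.45·2.491666 = 2.665450
t=0.900000, y=2.665450: f=3.572129 → y ← 2.665450 + 0.45·3.572129 = 4.272907
t=1.350000, y=4.272907: f=5.314233 → y ← 4.272907 + 0.45·5.314233 = 6.664312
y(1.8) ≈ 6.6643

6.6643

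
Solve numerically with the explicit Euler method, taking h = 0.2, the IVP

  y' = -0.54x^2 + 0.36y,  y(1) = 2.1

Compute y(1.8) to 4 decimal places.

Euler: y_{n+1} = y_n + h·f(x_n, y_n).
x=1.000000, y=2.100000: f=0.216000 → y ← 2.100000 + 0.2·0.216000 = 2.143200
x=1.200000, y=2.143200: f=-0.006048 → y ← 2.143200 + 0.2·(-0.006048) = 2.141990
x=1.400000, y=2.141990: f=-0.287283 → y ← 2.141990 + 0.2·(-0.287283) = 2.084534
x=1.600000, y=2.084534: f=-0.631968 → y ← 2.084534 + 0.2·(-0.631968) = 1.958140
y(1.8) ≈ 1.9581

1.9581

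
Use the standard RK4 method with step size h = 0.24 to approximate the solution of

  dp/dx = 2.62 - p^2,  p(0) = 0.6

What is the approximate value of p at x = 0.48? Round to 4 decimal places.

1.3315

RK4: k1 = f(x_n, p_n); k2 = f(x_n + h/2, p_n + (h/2)·k1); k3 = f(x_n + h/2, p_n + (h/2)·k2); k4 = f(x_n + h, p_n + h·k3); p_{n+1} = p_n + (h/6)·(k1 + 2k2 + 2k3 + k4).
x=0.000000, p=0.600000:
  k1 = f(0.000000, 0.600000) = 2.260000
  k2 = f(0.120000, 0.871200) = 1.861011
  k3 = f(0.120000, 0.823321) = 1.942142
  k4 = f(0.240000, 1.066114) = 1.483401
  p ← 0.600000 + (0.24/6)·(k1 + 2k2 + 2k3 + k4) = 1.053988
x=0.240000, p=1.053988:
  k1 = f(0.240000, 1.053988) = 1.509109
  k2 = f(0.360000, 1.235081) = 1.094574
  k3 = f(0.360000, 1.185337) = 1.214976
  k4 = f(0.480000, 1.345582) = 0.809408
  p ← 1.053988 + (0.24/6)·(k1 + 2k2 + 2k3 + k4) = 1.331493
p(0.48) ≈ 1.3315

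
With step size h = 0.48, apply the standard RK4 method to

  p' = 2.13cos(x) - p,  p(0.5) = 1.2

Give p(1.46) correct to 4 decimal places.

1.0818

RK4: k1 = f(x_n, p_n); k2 = f(x_n + h/2, p_n + (h/2)·k1); k3 = f(x_n + h/2, p_n + (h/2)·k2); k4 = f(x_n + h, p_n + h·k3); p_{n+1} = p_n + (h/6)·(k1 + 2k2 + 2k3 + k4).
x=0.500000, p=1.200000:
  k1 = f(0.500000, 1.200000) = 0.669251
  k2 = f(0.740000, 1.360620) = 0.212318
  k3 = f(0.740000, 1.250956) = 0.321982
  k4 = f(0.980000, 1.354551) = -0.168093
  p ← 1.200000 + (0.48/6)·(k1 + 2k2 + 2k3 + k4) = 1.325581
x=0.980000, p=1.325581:
  k1 = f(0.980000, 1.325581) = -0.139123
  k2 = f(1.220000, 1.292191) = -0.560226
  k3 = f(1.220000, 1.191126) = -0.459161
  k4 = f(1.460000, 1.105183) = -0.869670
  p ← 1.325581 + (0.48/6)·(k1 + 2k2 + 2k3 + k4) = 1.081775
p(1.46) ≈ 1.0818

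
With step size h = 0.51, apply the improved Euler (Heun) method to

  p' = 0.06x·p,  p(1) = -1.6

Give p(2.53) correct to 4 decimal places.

-1.8811

Heun: k1 = f(x_n, p_n); k2 = f(x_n + h, p_n + h·k1); p_{n+1} = p_n + (h/2)·(k1 + k2).
x=1.000000, p=-1.600000:
  k1 = f(1.000000, -1.600000) = -0.096000
  k2 = f(1.510000, -1.648960) = -0.149396
  p ← -1.600000 + (0.51/2)·(-0.096000 + (-0.149396)) = -1.662576
x=1.510000, p=-1.662576:
  k1 = f(1.510000, -1.662576) = -0.150629
  k2 = f(2.020000, -1.739397) = -0.210815
  p ← -1.662576 + (0.51/2)·(-0.150629 + (-0.210815)) = -1.754744
x=2.020000, p=-1.754744:
  k1 = f(2.020000, -1.754744) = -0.212675
  k2 = f(2.530000, -1.863208) = -0.282835
  p ← -1.754744 + (0.51/2)·(-0.212675 + (-0.282835)) = -1.881099
p(2.53) ≈ -1.8811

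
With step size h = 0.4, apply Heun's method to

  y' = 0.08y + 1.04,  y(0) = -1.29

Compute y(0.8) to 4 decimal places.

-0.5162

Heun: k1 = f(t_n, y_n); k2 = f(t_n + h, y_n + h·k1); y_{n+1} = y_n + (h/2)·(k1 + k2).
t=0.000000, y=-1.290000:
  k1 = f(0.000000, -1.290000) = 0.936800
  k2 = f(0.400000, -0.915280) = 0.966778
  y ← -1.290000 + (0.4/2)·(0.936800 + 0.966778) = -0.909284
t=0.400000, y=-0.909284:
  k1 = f(0.400000, -0.909284) = 0.967257
  k2 = f(0.800000, -0.522382) = 0.998209
  y ← -0.909284 + (0.4/2)·(0.967257 + 0.998209) = -0.516191
y(0.8) ≈ -0.5162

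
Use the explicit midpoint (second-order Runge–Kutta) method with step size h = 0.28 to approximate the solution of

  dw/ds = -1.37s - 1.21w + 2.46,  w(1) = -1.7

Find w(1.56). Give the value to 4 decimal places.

-0.6237

Midpoint: k1 = f(s_n, w_n); k2 = f(s_n + h/2, w_n + (h/2)·k1); w_{n+1} = w_n + h·k2.
s=1.000000, w=-1.700000:
  k1 = f(1.000000, -1.700000) = 3.147000
  k2 = f(1.140000, -1.259420) = 2.422098
  w ← -1.700000 + 0.28·2.422098 = -1.021813
s=1.280000, w=-1.021813:
  k1 = f(1.280000, -1.021813) = 1.942793
  k2 = f(1.420000, -0.749821) = 1.421884
  w ← -1.021813 + 0.28·1.421884 = -0.623685
w(1.56) ≈ -0.6237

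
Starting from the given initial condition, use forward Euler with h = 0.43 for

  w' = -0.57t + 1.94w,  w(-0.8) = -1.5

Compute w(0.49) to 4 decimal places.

Euler: w_{n+1} = w_n + h·f(t_n, w_n).
t=-0.800000, w=-1.500000: f=-2.454000 → w ← -1.500000 + 0.43·(-2.454000) = -2.555220
t=-0.370000, w=-2.555220: f=-4.746227 → w ← -2.555220 + 0.43·(-4.746227) = -4.596098
t=0.060000, w=-4.596098: f=-8.950629 → w ← -4.596098 + 0.43·(-8.950629) = -8.444868
w(0.49) ≈ -8.4449

-8.4449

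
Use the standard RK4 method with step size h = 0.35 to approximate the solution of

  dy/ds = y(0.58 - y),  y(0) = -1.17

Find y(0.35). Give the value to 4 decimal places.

-2.6071

RK4: k1 = f(s_n, y_n); k2 = f(s_n + h/2, y_n + (h/2)·k1); k3 = f(s_n + h/2, y_n + (h/2)·k2); k4 = f(s_n + h, y_n + h·k3); y_{n+1} = y_n + (h/6)·(k1 + 2k2 + 2k3 + k4).
s=0.000000, y=-1.170000:
  k1 = f(0.000000, -1.170000) = -2.047500
  k2 = f(0.175000, -1.528312) = -3.222160
  k3 = f(0.175000, -1.733878) = -4.011982
  k4 = f(0.350000, -2.574194) = -8.119506
  y ← -1.170000 + (0.35/6)·(k1 + 2k2 + 2k3 + k4) = -2.607059
y(0.35) ≈ -2.6071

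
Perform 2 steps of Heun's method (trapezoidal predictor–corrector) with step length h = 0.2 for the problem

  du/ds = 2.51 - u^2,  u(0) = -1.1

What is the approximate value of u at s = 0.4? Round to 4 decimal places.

-0.3669

Heun: k1 = f(s_n, u_n); k2 = f(s_n + h, u_n + h·k1); u_{n+1} = u_n + (h/2)·(k1 + k2).
s=0.000000, u=-1.100000:
  k1 = f(0.000000, -1.100000) = 1.300000
  k2 = f(0.200000, -0.840000) = 1.804400
  u ← -1.100000 + (0.2/2)·(1.300000 + 1.804400) = -0.789560
s=0.200000, u=-0.789560:
  k1 = f(0.200000, -0.789560) = 1.886595
  k2 = f(0.400000, -0.412241) = 2.340057
  u ← -0.789560 + (0.2/2)·(1.886595 + 2.340057) = -0.366895
u(0.4) ≈ -0.3669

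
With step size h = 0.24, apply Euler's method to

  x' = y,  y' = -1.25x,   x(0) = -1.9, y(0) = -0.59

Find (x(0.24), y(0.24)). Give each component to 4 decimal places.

-2.0416, -0.0200

Euler on (x,y): x_{n+1} = x_n + h·x', y_{n+1} = y_n + h·y'.
0.000000: (-1.900000, -0.590000); f=(-0.590000, 2.375000) → (-2.041600, -0.020000)
(x(0.24), y(0.24)) ≈ (-2.0416, -0.0200)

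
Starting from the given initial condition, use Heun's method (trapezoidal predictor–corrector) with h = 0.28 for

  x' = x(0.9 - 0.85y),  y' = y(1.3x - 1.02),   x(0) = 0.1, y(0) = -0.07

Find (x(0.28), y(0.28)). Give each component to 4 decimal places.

Heun on (x,y): k1 = f(t_n, state_n); k2 = f(t_n + h, state_n + h·k1); state_{n+1} = state_n + (h/2)·(k1 + k2).
0.000000: (0.100000, -0.070000)
  k1 = (0.095950, 0.062300)
  predictor → (0.126866, -0.052556)
  k2 = (0.119847, 0.044939)
  → (0.130212, -0.054987)
(x(0.28), y(0.28)) ≈ (0.1302, -0.0550)

0.1302, -0.0550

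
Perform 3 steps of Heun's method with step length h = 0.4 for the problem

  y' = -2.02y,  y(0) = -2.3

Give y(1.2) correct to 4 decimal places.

Heun: k1 = f(t_n, y_n); k2 = f(t_n + h, y_n + h·k1); y_{n+1} = y_n + (h/2)·(k1 + k2).
t=0.000000, y=-2.300000:
  k1 = f(0.000000, -2.300000) = 4.646000
  k2 = f(0.400000, -0.441600) = 0.892032
  y ← -2.300000 + (0.4/2)·(4.646000 + 0.892032) = -1.192394
t=0.400000, y=-1.192394:
  k1 = f(0.400000, -1.192394) = 2.408635
  k2 = f(0.800000, -0.228940) = 0.462458
  y ← -1.192394 + (0.4/2)·(2.408635 + 0.462458) = -0.618175
t=0.800000, y=-0.618175:
  k1 = f(0.800000, -0.618175) = 1.248713
  k2 = f(1.200000, -0.118690) = 0.239753
  y ← -0.618175 + (0.4/2)·(1.248713 + 0.239753) = -0.320482
y(1.2) ≈ -0.3205

-0.3205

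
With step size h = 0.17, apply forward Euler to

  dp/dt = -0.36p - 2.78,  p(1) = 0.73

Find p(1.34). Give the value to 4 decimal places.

Euler: p_{n+1} = p_n + h·f(t_n, p_n).
t=1.000000, p=0.730000: f=-3.042800 → p ← 0.730000 + 0.17·(-3.042800) = 0.212724
t=1.170000, p=0.212724: f=-2.856581 → p ← 0.212724 + 0.17·(-2.856581) = -0.272895
p(1.34) ≈ -0.2729

-0.2729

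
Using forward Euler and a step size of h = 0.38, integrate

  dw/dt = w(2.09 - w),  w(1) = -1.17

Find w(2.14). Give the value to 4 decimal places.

Euler: w_{n+1} = w_n + h·f(t_n, w_n).
t=1.000000, w=-1.170000: f=-3.814200 → w ← -1.170000 + 0.38·(-3.814200) = -2.619396
t=1.380000, w=-2.619396: f=-12.335773 → w ← -2.619396 + 0.38·(-12.335773) = -7.306990
t=1.760000, w=-7.306990: f=-68.663708 → w ← -7.306990 + 0.38·(-68.663708) = -33.399199
w(2.14) ≈ -33.3992

-33.3992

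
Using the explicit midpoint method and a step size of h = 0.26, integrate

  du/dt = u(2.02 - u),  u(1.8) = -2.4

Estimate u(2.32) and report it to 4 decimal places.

-109.3425

Midpoint: k1 = f(t_n, u_n); k2 = f(t_n + h/2, u_n + (h/2)·k1); u_{n+1} = u_n + h·k2.
t=1.800000, u=-2.400000:
  k1 = f(1.800000, -2.400000) = -10.608000
  k2 = f(1.930000, -3.779040) = -21.914804
  u ← -2.400000 + 0.26·(-21.914804) = -8.097849
t=2.060000, u=-8.097849:
  k1 = f(2.060000, -8.097849) = -81.932815
  k2 = f(2.190000, -18.749115) = -389.402525
  u ← -8.097849 + 0.26·(-389.402525) = -109.342506
u(2.32) ≈ -109.3425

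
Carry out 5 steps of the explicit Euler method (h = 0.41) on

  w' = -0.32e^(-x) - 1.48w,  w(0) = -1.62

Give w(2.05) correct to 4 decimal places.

-0.0731

Euler: w_{n+1} = w_n + h·f(x_n, w_n).
x=0.000000, w=-1.620000: f=2.077600 → w ← -1.620000 + 0.41·2.077600 = -0.768184
x=0.410000, w=-0.768184: f=0.924544 → w ← -0.768184 + 0.41·0.924544 = -0.389121
x=0.820000, w=-0.389121: f=0.434961 → w ← -0.389121 + 0.41·0.434961 = -0.210787
x=1.230000, w=-0.210787: f=0.218431 → w ← -0.210787 + 0.41·0.218431 = -0.121230
x=1.640000, w=-0.121230: f=0.117347 → w ← -0.121230 + 0.41·0.117347 = -0.073118
w(2.05) ≈ -0.0731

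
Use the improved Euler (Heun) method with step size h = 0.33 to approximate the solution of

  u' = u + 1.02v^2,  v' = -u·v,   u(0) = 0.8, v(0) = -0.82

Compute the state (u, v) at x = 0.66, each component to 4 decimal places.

Heun on (u,v): k1 = f(x_n, state_n); k2 = f(x_n + h, state_n + h·k1); state_{n+1} = state_n + (h/2)·(k1 + k2).
0.000000: (0.800000, -0.820000)
  k1 = (1.485848, 0.656000)
  predictor → (1.290330, -0.603520)
  k2 = (1.661851, 0.778740)
  → (1.319370, -0.583268)
0.330000: (1.319370, -0.583268)
  k1 = (1.666376, 0.769546)
  predictor → (1.869274, -0.329318)
  k2 = (1.979893, 0.615585)
  → (1.921005, -0.354721)
(u(0.66), v(0.66)) ≈ (1.9210, -0.3547)

1.9210, -0.3547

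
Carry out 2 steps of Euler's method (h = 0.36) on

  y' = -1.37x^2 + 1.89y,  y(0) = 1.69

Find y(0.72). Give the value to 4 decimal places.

Euler: y_{n+1} = y_n + h·f(x_n, y_n).
x=0.000000, y=1.690000: f=3.194100 → y ← 1.690000 + 0.36·3.194100 = 2.839876
x=0.360000, y=2.839876: f=5.189814 → y ← 2.839876 + 0.36·5.189814 = 4.708209
y(0.72) ≈ 4.7082

4.7082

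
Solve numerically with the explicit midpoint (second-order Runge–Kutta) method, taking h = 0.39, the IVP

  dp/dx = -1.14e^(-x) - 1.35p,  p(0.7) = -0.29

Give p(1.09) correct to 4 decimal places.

-0.3011

Midpoint: k1 = f(x_n, p_n); k2 = f(x_n + h/2, p_n + (h/2)·k1); p_{n+1} = p_n + h·k2.
x=0.700000, p=-0.290000:
  k1 = f(0.700000, -0.290000) = -0.174607
  k2 = f(0.895000, -0.324048) = -0.028347
  p ← -0.290000 + 0.39·(-0.028347) = -0.301055
p(1.09) ≈ -0.3011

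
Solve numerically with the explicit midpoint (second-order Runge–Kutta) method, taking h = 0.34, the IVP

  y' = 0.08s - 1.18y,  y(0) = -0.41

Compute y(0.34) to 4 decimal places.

Midpoint: k1 = f(s_n, y_n); k2 = f(s_n + h/2, y_n + (h/2)·k1); y_{n+1} = y_n + h·k2.
s=0.000000, y=-0.410000:
  k1 = f(0.000000, -0.410000) = 0.483800
  k2 = f(0.170000, -0.327754) = 0.400350
  y ← -0.410000 + 0.34·0.400350 = -0.273881
y(0.34) ≈ -0.2739

-0.2739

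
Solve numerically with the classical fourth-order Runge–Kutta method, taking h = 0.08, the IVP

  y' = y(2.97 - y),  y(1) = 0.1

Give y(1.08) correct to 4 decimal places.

RK4: k1 = f(t_n, y_n); k2 = f(t_n + h/2, y_n + (h/2)·k1); k3 = f(t_n + h/2, y_n + (h/2)·k2); k4 = f(t_n + h, y_n + h·k3); y_{n+1} = y_n + (h/6)·(k1 + 2k2 + 2k3 + k4).
t=1.000000, y=0.100000:
  k1 = f(1.000000, 0.100000) = 0.287000
  k2 = f(1.040000, 0.111480) = 0.318668
  k3 = f(1.040000, 0.112747) = 0.322146
  k4 = f(1.080000, 0.125772) = 0.357723
  y ← 0.100000 + (0.08/6)·(k1 + 2k2 + 2k3 + k4) = 0.125685
y(1.08) ≈ 0.1257

0.1257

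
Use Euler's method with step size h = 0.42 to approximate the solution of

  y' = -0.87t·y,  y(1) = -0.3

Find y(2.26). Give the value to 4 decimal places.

-0.0300

Euler: y_{n+1} = y_n + h·f(t_n, y_n).
t=1.000000, y=-0.300000: f=0.261000 → y ← -0.300000 + 0.42·0.261000 = -0.190380
t=1.420000, y=-0.190380: f=0.235195 → y ← -0.190380 + 0.42·0.235195 = -0.091598
t=1.840000, y=-0.091598: f=0.146630 → y ← -0.091598 + 0.42·0.146630 = -0.030013
y(2.26) ≈ -0.0300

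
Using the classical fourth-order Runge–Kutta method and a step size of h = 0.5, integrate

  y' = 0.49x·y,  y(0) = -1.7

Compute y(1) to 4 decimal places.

RK4: k1 = f(x_n, y_n); k2 = f(x_n + h/2, y_n + (h/2)·k1); k3 = f(x_n + h/2, y_n + (h/2)·k2); k4 = f(x_n + h, y_n + h·k3); y_{n+1} = y_n + (h/6)·(k1 + 2k2 + 2k3 + k4).
x=0.000000, y=-1.700000:
  k1 = f(0.000000, -1.700000) = 0.000000
  k2 = f(0.250000, -1.700000) = -0.208250
  k3 = f(0.250000, -1.752062) = -0.214628
  k4 = f(0.500000, -1.807314) = -0.442792
  y ← -1.700000 + (0.5/6)·(k1 + 2k2 + 2k3 + k4) = -1.807379
x=0.500000, y=-1.807379:
  k1 = f(0.500000, -1.807379) = -0.442808
  k2 = f(0.750000, -1.918081) = -0.704895
  k3 = f(0.750000, -1.983603) = -0.728974
  k4 = f(1.000000, -2.171866) = -1.064214
  y ← -1.807379 + (0.5/6)·(k1 + 2k2 + 2k3 + k4) = -2.171942
y(1) ≈ -2.1719

-2.1719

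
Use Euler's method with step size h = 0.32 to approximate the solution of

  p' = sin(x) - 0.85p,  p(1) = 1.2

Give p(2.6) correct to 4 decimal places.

1.0682

Euler: p_{n+1} = p_n + h·f(x_n, p_n).
x=1.000000, p=1.200000: f=-0.178529 → p ← 1.200000 + 0.32·(-0.178529) = 1.142871
x=1.320000, p=1.142871: f=-0.002725 → p ← 1.142871 + 0.32·(-0.002725) = 1.141999
x=1.640000, p=1.141999: f=0.026907 → p ← 1.141999 + 0.32·0.026907 = 1.150609
x=1.960000, p=1.150609: f=-0.052806 → p ← 1.150609 + 0.32·(-0.052806) = 1.133711
x=2.280000, p=1.133711: f=-0.204774 → p ← 1.133711 + 0.32·(-0.204774) = 1.068184
p(2.6) ≈ 1.0682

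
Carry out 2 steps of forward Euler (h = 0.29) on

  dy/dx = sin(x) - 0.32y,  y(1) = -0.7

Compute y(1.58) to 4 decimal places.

-0.0761

Euler: y_{n+1} = y_n + h·f(x_n, y_n).
x=1.000000, y=-0.700000: f=1.065471 → y ← -0.700000 + 0.29·1.065471 = -0.391013
x=1.290000, y=-0.391013: f=1.085959 → y ← -0.391013 + 0.29·1.085959 = -0.076085
y(1.58) ≈ -0.0761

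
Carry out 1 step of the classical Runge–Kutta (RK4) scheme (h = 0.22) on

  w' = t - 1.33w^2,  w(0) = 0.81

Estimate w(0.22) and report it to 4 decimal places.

RK4: k1 = f(t_n, w_n); k2 = f(t_n + h/2, w_n + (h/2)·k1); k3 = f(t_n + h/2, w_n + (h/2)·k2); k4 = f(t_n + h, w_n + h·k3); w_{n+1} = w_n + (h/6)·(k1 + 2k2 + 2k3 + k4).
t=0.000000, w=0.810000:
  k1 = f(0.000000, 0.810000) = -0.872613
  k2 = f(0.110000, 0.714013) = -0.568053
  k3 = f(0.110000, 0.747514) = -0.633174
  k4 = f(0.220000, 0.670702) = -0.378288
  w ← 0.810000 + (0.22/6)·(k1 + 2k2 + 2k3 + k4) = 0.676044
w(0.22) ≈ 0.6760

0.6760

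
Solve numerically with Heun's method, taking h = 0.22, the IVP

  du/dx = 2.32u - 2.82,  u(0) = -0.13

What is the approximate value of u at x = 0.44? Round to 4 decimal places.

Heun: k1 = f(x_n, u_n); k2 = f(x_n + h, u_n + h·k1); u_{n+1} = u_n + (h/2)·(k1 + k2).
x=0.000000, u=-0.130000:
  k1 = f(0.000000, -0.130000) = -3.121600
  k2 = f(0.220000, -0.816752) = -4.714865
  u ← -0.130000 + (0.22/2)·(-3.121600 + (-4.714865)) = -0.992011
x=0.220000, u=-0.992011:
  k1 = f(0.220000, -0.992011) = -5.121466
  k2 = f(0.440000, -2.118734) = -7.735462
  u ← -0.992011 + (0.22/2)·(-5.121466 + (-7.735462)) = -2.406273
u(0.44) ≈ -2.4063

-2.4063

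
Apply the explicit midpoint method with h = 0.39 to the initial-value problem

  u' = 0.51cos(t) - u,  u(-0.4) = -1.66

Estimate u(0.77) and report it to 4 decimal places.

Midpoint: k1 = f(t_n, u_n); k2 = f(t_n + h/2, u_n + (h/2)·k1); u_{n+1} = u_n + h·k2.
t=-0.400000, u=-1.660000:
  k1 = f(-0.400000, -1.660000) = 2.129741
  k2 = f(-0.205000, -1.244700) = 1.744022
  u ← -1.660000 + 0.39·1.744022 = -0.979832
t=-0.010000, u=-0.979832:
  k1 = f(-0.010000, -0.979832) = 1.489806
  k2 = f(0.185000, -0.689319) = 1.190617
  u ← -0.979832 + 0.39·1.190617 = -0.515491
t=0.380000, u=-0.515491:
  k1 = f(0.380000, -0.515491) = 0.989110
  k2 = f(0.575000, -0.322615) = 0.750603
  u ← -0.515491 + 0.39·0.750603 = -0.222756
u(0.77) ≈ -0.2228

-0.2228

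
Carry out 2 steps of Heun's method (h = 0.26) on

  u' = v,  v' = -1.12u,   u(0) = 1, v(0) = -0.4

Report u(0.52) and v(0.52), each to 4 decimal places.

Heun on (u,v): k1 = f(t_n, state_n); k2 = f(t_n + h, state_n + h·k1); state_{n+1} = state_n + (h/2)·(k1 + k2).
0.000000: (1.000000, -0.400000)
  k1 = (-0.400000, -1.120000)
  predictor → (0.896000, -0.691200)
  k2 = (-0.691200, -1.003520)
  → (0.858144, -0.676058)
0.260000: (0.858144, -0.676058)
  k1 = (-0.676058, -0.961121)
  predictor → (0.682369, -0.925949)
  k2 = (-0.925949, -0.764253)
  → (0.649883, -0.900356)
(u(0.52), v(0.52)) ≈ (0.6499, -0.9004)

0.6499, -0.9004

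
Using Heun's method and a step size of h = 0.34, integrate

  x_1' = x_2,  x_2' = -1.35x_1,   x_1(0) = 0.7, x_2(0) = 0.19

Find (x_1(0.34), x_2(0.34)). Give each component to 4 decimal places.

0.7100, -0.1461

Heun on (x_1,x_2): k1 = f(t_n, state_n); k2 = f(t_n + h, state_n + h·k1); state_{n+1} = state_n + (h/2)·(k1 + k2).
0.000000: (0.700000, 0.190000)
  k1 = (0.190000, -0.945000)
  predictor → (0.764600, -0.131300)
  k2 = (-0.131300, -1.032210)
  → (0.709979, -0.146126)
(x_1(0.34), x_2(0.34)) ≈ (0.7100, -0.1461)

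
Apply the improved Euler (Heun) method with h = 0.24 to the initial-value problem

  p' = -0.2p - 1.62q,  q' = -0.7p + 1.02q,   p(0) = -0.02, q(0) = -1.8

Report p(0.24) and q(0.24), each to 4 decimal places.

Heun on (p,q): k1 = f(s_n, state_n); k2 = f(s_n + h, state_n + h·k1); state_{n+1} = state_n + (h/2)·(k1 + k2).
0.000000: (-0.020000, -1.800000)
  k1 = (2.920000, -1.822000)
  predictor → (0.680800, -2.237280)
  k2 = (3.488234, -2.758586)
  → (0.748988, -2.349670)
(p(0.24), q(0.24)) ≈ (0.7490, -2.3497)

0.7490, -2.3497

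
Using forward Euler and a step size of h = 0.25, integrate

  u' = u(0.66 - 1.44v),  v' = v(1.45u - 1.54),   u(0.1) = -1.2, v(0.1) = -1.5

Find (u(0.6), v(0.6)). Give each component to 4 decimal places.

Euler on (u,v): u_{n+1} = u_n + h·u', v_{n+1} = v_n + h·v'.
0.100000: (-1.200000, -1.500000); f=(-3.384000, 4.920000) → (-2.046000, -0.270000)
0.350000: (-2.046000, -0.270000); f=(-2.145845, 1.216809) → (-2.582461, 0.034202)
(u(0.6), v(0.6)) ≈ (-2.5825, 0.0342)

-2.5825, 0.0342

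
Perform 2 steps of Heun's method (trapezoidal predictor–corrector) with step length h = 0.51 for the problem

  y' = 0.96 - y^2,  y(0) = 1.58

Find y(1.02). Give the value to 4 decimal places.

1.1250

Heun: k1 = f(t_n, y_n); k2 = f(t_n + h, y_n + h·k1); y_{n+1} = y_n + (h/2)·(k1 + k2).
t=0.000000, y=1.580000:
  k1 = f(0.000000, 1.580000) = -1.536400
  k2 = f(0.510000, 0.796436) = 0.325690
  y ← 1.580000 + (0.51/2)·(-1.536400 + 0.325690) = 1.271269
t=0.510000, y=1.271269:
  k1 = f(0.510000, 1.271269) = -0.656125
  k2 = f(1.020000, 0.936645) = 0.082695
  y ← 1.271269 + (0.51/2)·(-0.656125 + 0.082695) = 1.125044
y(1.02) ≈ 1.1250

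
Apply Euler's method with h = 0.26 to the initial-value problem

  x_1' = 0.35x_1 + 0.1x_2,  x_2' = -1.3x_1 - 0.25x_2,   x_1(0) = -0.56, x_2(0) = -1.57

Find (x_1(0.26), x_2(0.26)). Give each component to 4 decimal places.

Euler on (x_1,x_2): x_1_{n+1} = x_1_n + h·x_1', x_2_{n+1} = x_2_n + h·x_2'.
0.000000: (-0.560000, -1.570000); f=(-0.353000, 1.120500) → (-0.651780, -1.278670)
(x_1(0.26), x_2(0.26)) ≈ (-0.6518, -1.2787)

-0.6518, -1.2787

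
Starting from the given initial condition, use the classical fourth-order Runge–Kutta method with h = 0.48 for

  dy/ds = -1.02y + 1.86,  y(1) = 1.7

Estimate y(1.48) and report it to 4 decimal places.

1.7478

RK4: k1 = f(s_n, y_n); k2 = f(s_n + h/2, y_n + (h/2)·k1); k3 = f(s_n + h/2, y_n + (h/2)·k2); k4 = f(s_n + h, y_n + h·k3); y_{n+1} = y_n + (h/6)·(k1 + 2k2 + 2k3 + k4).
s=1.000000, y=1.700000:
  k1 = f(1.000000, 1.700000) = 0.126000
  k2 = f(1.240000, 1.730240) = 0.095155
  k3 = f(1.240000, 1.722837) = 0.102706
  k4 = f(1.480000, 1.749299) = 0.075715
  y ← 1.700000 + (0.48/6)·(k1 + 2k2 + 2k3 + k4) = 1.747795
y(1.48) ≈ 1.7478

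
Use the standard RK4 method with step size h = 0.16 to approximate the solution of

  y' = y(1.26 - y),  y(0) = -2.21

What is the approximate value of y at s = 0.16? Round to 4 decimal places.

-4.4304

RK4: k1 = f(s_n, y_n); k2 = f(s_n + h/2, y_n + (h/2)·k1); k3 = f(s_n + h/2, y_n + (h/2)·k2); k4 = f(s_n + h, y_n + h·k3); y_{n+1} = y_n + (h/6)·(k1 + 2k2 + 2k3 + k4).
s=0.000000, y=-2.210000:
  k1 = f(0.000000, -2.210000) = -7.668700
  k2 = f(0.080000, -2.823496) = -11.529735
  k3 = f(0.080000, -3.132379) = -13.758594
  k4 = f(0.160000, -4.411375) = -25.018562
  y ← -2.210000 + (0.16/6)·(k1 + 2k2 + 2k3 + k4) = -4.430371
y(0.16) ≈ -4.4304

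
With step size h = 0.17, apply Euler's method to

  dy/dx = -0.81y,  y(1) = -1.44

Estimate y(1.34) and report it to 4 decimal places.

-1.0707

Euler: y_{n+1} = y_n + h·f(x_n, y_n).
x=1.000000, y=-1.440000: f=1.166400 → y ← -1.440000 + 0.17·1.166400 = -1.241712
x=1.170000, y=-1.241712: f=1.005787 → y ← -1.241712 + 0.17·1.005787 = -1.070728
y(1.34) ≈ -1.0707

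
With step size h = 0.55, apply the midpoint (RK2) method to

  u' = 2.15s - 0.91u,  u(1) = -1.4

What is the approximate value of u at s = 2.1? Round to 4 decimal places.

1.9100

Midpoint: k1 = f(s_n, u_n); k2 = f(s_n + h/2, u_n + (h/2)·k1); u_{n+1} = u_n + h·k2.
s=1.000000, u=-1.400000:
  k1 = f(1.000000, -1.400000) = 3.424000
  k2 = f(1.275000, -0.458400) = 3.158394
  u ← -1.400000 + 0.55·3.158394 = 0.337117
s=1.550000, u=0.337117:
  k1 = f(1.550000, 0.337117) = 3.025724
  k2 = f(1.825000, 1.169191) = 2.859786
  u ← 0.337117 + 0.55·2.859786 = 1.909999
u(2.1) ≈ 1.9100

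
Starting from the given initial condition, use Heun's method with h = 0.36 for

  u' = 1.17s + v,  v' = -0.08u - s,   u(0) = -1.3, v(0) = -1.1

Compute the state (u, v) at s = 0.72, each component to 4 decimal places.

-1.8048, -1.2660

Heun on (u,v): k1 = f(s_n, state_n); k2 = f(s_n + h, state_n + h·k1); state_{n+1} = state_n + (h/2)·(k1 + k2).
0.000000: (-1.300000, -1.100000)
  k1 = (-1.100000, 0.104000)
  predictor → (-1.696000, -1.062560)
  k2 = (-0.641360, -0.224320)
  → (-1.613445, -1.121658)
0.360000: (-1.613445, -1.121658)
  k1 = (-0.700458, -0.230924)
  predictor → (-1.865610, -1.204790)
  k2 = (-0.362390, -0.570751)
  → (-1.804757, -1.265959)
(u(0.72), v(0.72)) ≈ (-1.8048, -1.2660)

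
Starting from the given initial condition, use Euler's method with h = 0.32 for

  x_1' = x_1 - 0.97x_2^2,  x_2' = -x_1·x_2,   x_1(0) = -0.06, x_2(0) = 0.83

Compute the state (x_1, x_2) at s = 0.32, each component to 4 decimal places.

-0.2930, 0.8459

Euler on (x_1,x_2): x_1_{n+1} = x_1_n + h·x_1', x_2_{n+1} = x_2_n + h·x_2'.
0.000000: (-0.060000, 0.830000); f=(-0.728233, 0.049800) → (-0.293035, 0.845936)
(x_1(0.32), x_2(0.32)) ≈ (-0.2930, 0.8459)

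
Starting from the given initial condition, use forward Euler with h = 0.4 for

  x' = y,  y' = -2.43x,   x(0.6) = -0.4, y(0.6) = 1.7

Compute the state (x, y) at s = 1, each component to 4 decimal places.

0.2800, 2.0888

Euler on (x,y): x_{n+1} = x_n + h·x', y_{n+1} = y_n + h·y'.
0.600000: (-0.400000, 1.700000); f=(1.700000, 0.972000) → (0.280000, 2.088800)
(x(1), y(1)) ≈ (0.2800, 2.0888)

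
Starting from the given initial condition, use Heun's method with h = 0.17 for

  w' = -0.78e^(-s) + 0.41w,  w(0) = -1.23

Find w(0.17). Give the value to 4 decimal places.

-1.4456

Heun: k1 = f(s_n, w_n); k2 = f(s_n + h, w_n + h·k1); w_{n+1} = w_n + (h/2)·(k1 + k2).
s=0.000000, w=-1.230000:
  k1 = f(0.000000, -1.230000) = -1.284300
  k2 = f(0.170000, -1.448331) = -1.251874
  w ← -1.230000 + (0.17/2)·(-1.284300 + (-1.251874)) = -1.445575
w(0.17) ≈ -1.4456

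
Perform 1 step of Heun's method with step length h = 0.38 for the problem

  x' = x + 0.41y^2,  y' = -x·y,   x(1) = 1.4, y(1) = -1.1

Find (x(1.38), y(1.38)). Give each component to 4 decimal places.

2.1838, -0.6000

Heun on (x,y): k1 = f(t_n, state_n); k2 = f(t_n + h, state_n + h·k1); state_{n+1} = state_n + (h/2)·(k1 + k2).
1.000000: (1.400000, -1.100000)
  k1 = (1.896100, 1.540000)
  predictor → (2.120518, -0.514800)
  k2 = (2.229176, 1.091643)
  → (2.183802, -0.599988)
(x(1.38), y(1.38)) ≈ (2.1838, -0.6000)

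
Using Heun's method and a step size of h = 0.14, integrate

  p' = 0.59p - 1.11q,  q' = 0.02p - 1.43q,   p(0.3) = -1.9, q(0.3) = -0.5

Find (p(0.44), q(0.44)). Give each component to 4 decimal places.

-1.9899, -0.4148

Heun on (p,q): k1 = f(t_n, state_n); k2 = f(t_n + h, state_n + h·k1); state_{n+1} = state_n + (h/2)·(k1 + k2).
0.300000: (-1.900000, -0.500000)
  k1 = (-0.566000, 0.677000)
  predictor → (-1.979240, -0.405220)
  k2 = (-0.717957, 0.539880)
  → (-1.989877, -0.414818)
(p(0.44), q(0.44)) ≈ (-1.9899, -0.4148)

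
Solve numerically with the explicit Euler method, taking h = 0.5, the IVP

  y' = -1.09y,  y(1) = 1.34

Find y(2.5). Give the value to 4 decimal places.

Euler: y_{n+1} = y_n + h·f(x_n, y_n).
x=1.000000, y=1.340000: f=-1.460600 → y ← 1.340000 + 0.5·(-1.460600) = 0.609700
x=1.500000, y=0.609700: f=-0.664573 → y ← 0.609700 + 0.5·(-0.664573) = 0.277413
x=2.000000, y=0.277413: f=-0.302381 → y ← 0.277413 + 0.5·(-0.302381) = 0.126223
y(2.5) ≈ 0.1262

0.1262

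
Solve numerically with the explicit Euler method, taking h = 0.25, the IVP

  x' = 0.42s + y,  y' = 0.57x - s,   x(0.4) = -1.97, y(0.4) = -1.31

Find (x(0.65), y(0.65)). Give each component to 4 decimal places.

-2.2555, -1.6907

Euler on (x,y): x_{n+1} = x_n + h·x', y_{n+1} = y_n + h·y'.
0.400000: (-1.970000, -1.310000); f=(-1.142000, -1.522900) → (-2.255500, -1.690725)
(x(0.65), y(0.65)) ≈ (-2.2555, -1.6907)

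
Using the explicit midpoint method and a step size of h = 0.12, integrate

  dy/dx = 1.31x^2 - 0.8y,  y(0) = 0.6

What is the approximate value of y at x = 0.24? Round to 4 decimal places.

0.5008

Midpoint: k1 = f(x_n, y_n); k2 = f(x_n + h/2, y_n + (h/2)·k1); y_{n+1} = y_n + h·k2.
x=0.000000, y=0.600000:
  k1 = f(0.000000, 0.600000) = -0.480000
  k2 = f(0.060000, 0.571200) = -0.452244
  y ← 0.600000 + 0.12·(-0.452244) = 0.545731
x=0.120000, y=0.545731:
  k1 = f(0.120000, 0.545731) = -0.417721
  k2 = f(0.180000, 0.520667) = -0.374090
  y ← 0.545731 + 0.12·(-0.374090) = 0.500840
y(0.24) ≈ 0.5008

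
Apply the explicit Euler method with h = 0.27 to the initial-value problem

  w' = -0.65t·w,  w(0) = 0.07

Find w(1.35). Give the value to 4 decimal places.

Euler: w_{n+1} = w_n + h·f(t_n, w_n).
t=0.000000, w=0.070000: f=0.000000 → w ← 0.070000 + 0.27·0.000000 = 0.070000
t=0.270000, w=0.070000: f=-0.012285 → w ← 0.070000 + 0.27·(-0.012285) = 0.066683
t=0.540000, w=0.066683: f=-0.023406 → w ← 0.066683 + 0.27·(-0.023406) = 0.060363
t=0.810000, w=0.060363: f=-0.031781 → w ← 0.060363 + 0.27·(-0.031781) = 0.051783
t=1.080000, w=0.051783: f=-0.036351 → w ← 0.051783 + 0.27·(-0.036351) = 0.041968
w(1.35) ≈ 0.0420

0.0420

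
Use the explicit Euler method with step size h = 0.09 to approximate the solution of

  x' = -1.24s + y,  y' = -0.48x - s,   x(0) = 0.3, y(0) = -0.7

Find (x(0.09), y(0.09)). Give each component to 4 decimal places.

0.2370, -0.7130

Euler on (x,y): x_{n+1} = x_n + h·x', y_{n+1} = y_n + h·y'.
0.000000: (0.300000, -0.700000); f=(-0.700000, -0.144000) → (0.237000, -0.712960)
(x(0.09), y(0.09)) ≈ (0.2370, -0.7130)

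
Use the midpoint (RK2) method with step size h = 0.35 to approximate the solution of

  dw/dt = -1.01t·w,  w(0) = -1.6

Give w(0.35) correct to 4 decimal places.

Midpoint: k1 = f(t_n, w_n); k2 = f(t_n + h/2, w_n + (h/2)·k1); w_{n+1} = w_n + h·k2.
t=0.000000, w=-1.600000:
  k1 = f(0.000000, -1.600000) = 0.000000
  k2 = f(0.175000, -1.600000) = 0.282800
  w ← -1.600000 + 0.35·0.282800 = -1.501020
w(0.35) ≈ -1.5010

-1.5010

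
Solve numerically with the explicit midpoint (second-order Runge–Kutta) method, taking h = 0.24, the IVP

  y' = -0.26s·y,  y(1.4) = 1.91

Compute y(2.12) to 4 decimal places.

Midpoint: k1 = f(s_n, y_n); k2 = f(s_n + h/2, y_n + (h/2)·k1); y_{n+1} = y_n + h·k2.
s=1.400000, y=1.910000:
  k1 = f(1.400000, 1.910000) = -0.695240
  k2 = f(1.520000, 1.826571) = -0.721861
  y ← 1.910000 + 0.24·(-0.721861) = 1.736753
s=1.640000, y=1.736753:
  k1 = f(1.640000, 1.736753) = -0.740552
  k2 = f(1.760000, 1.647887) = -0.754073
  y ← 1.736753 + 0.24·(-0.754073) = 1.555776
s=1.880000, y=1.555776:
  k1 = f(1.880000, 1.555776) = -0.760463
  k2 = f(2.000000, 1.464520) = -0.761551
  y ← 1.555776 + 0.24·(-0.761551) = 1.373004
y(2.12) ≈ 1.3730

1.3730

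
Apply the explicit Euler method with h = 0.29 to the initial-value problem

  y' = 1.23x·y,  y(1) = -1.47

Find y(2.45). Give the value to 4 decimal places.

Euler: y_{n+1} = y_n + h·f(x_n, y_n).
x=1.000000, y=-1.470000: f=-1.808100 → y ← -1.470000 + 0.29·(-1.808100) = -1.994349
x=1.290000, y=-1.994349: f=-3.164434 → y ← -1.994349 + 0.29·(-3.164434) = -2.912035
x=1.580000, y=-2.912035: f=-5.659248 → y ← -2.912035 + 0.29·(-5.659248) = -4.553217
x=1.870000, y=-4.553217: f=-10.472854 → y ← -4.553217 + 0.29·(-10.472854) = -7.590344
x=2.160000, y=-7.590344: f=-20.166027 → y ← -7.590344 + 0.29·(-20.166027) = -13.438492
y(2.45) ≈ -13.4385

-13.4385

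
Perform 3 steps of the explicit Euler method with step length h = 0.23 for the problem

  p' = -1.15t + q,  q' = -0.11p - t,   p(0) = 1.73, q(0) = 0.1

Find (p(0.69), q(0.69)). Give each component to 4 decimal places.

Euler on (p,q): p_{n+1} = p_n + h·p', q_{n+1} = q_n + h·q'.
0.000000: (1.730000, 0.100000); f=(0.100000, -0.190300) → (1.753000, 0.056231)
0.230000: (1.753000, 0.056231); f=(-0.208269, -0.422830) → (1.705098, -0.041020)
0.460000: (1.705098, -0.041020); f=(-0.570020, -0.647561) → (1.573994, -0.189959)
(p(0.69), q(0.69)) ≈ (1.5740, -0.1900)

1.5740, -0.1900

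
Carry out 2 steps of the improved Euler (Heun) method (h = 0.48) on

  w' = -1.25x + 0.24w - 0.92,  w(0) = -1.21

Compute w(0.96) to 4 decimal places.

-3.1239

Heun: k1 = f(x_n, w_n); k2 = f(x_n + h, w_n + h·k1); w_{n+1} = w_n + (h/2)·(k1 + k2).
x=0.000000, w=-1.210000:
  k1 = f(0.000000, -1.210000) = -1.210400
  k2 = f(0.480000, -1.790992) = -1.949838
  w ← -1.210000 + (0.48/2)·(-1.210400 + (-1.949838)) = -1.968457
x=0.480000, w=-1.968457:
  k1 = f(0.480000, -1.968457) = -1.992430
  k2 = f(0.960000, -2.924823) = -2.821958
  w ← -1.968457 + (0.48/2)·(-1.992430 + (-2.821958)) = -3.123910
w(0.96) ≈ -3.1239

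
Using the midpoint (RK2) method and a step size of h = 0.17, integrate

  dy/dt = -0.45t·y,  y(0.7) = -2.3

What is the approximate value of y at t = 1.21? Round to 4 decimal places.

Midpoint: k1 = f(t_n, y_n); k2 = f(t_n + h/2, y_n + (h/2)·k1); y_{n+1} = y_n + h·k2.
t=0.700000, y=-2.300000:
  k1 = f(0.700000, -2.300000) = 0.724500
  k2 = f(0.785000, -2.238417) = 0.790721
  y ← -2.300000 + 0.17·0.790721 = -2.165577
t=0.870000, y=-2.165577:
  k1 = f(0.870000, -2.165577) = 0.847824
  k2 = f(0.955000, -2.093512) = 0.899687
  y ← -2.165577 + 0.17·0.899687 = -2.012631
t=1.040000, y=-2.012631:
  k1 = f(1.040000, -2.012631) = 0.941911
  k2 = f(1.125000, -1.932568) = 0.978363
  y ← -2.012631 + 0.17·0.978363 = -1.846309
y(1.21) ≈ -1.8463

-1.8463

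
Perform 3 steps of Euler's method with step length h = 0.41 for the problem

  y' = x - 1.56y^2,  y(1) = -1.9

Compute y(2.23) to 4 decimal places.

Euler: y_{n+1} = y_n + h·f(x_n, y_n).
x=1.000000, y=-1.900000: f=-4.631600 → y ← -1.900000 + 0.41·(-4.631600) = -3.798956
x=1.410000, y=-3.798956: f=-21.104024 → y ← -3.798956 + 0.41·(-21.104024) = -12.451606
x=1.820000, y=-12.451606: f=-240.046282 → y ← -12.451606 + 0.41·(-240.046282) = -110.870581
y(2.23) ≈ -110.8706

-110.8706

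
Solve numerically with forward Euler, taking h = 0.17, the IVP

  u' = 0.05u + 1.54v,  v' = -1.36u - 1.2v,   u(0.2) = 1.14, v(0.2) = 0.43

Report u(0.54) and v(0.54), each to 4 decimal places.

Euler on (u,v): u_{n+1} = u_n + h·u', v_{n+1} = v_n + h·v'.
0.200000: (1.140000, 0.430000); f=(0.719200, -2.066400) → (1.262264, 0.078712)
0.370000: (1.262264, 0.078712); f=(0.184330, -1.811133) → (1.293600, -0.229181)
(u(0.54), v(0.54)) ≈ (1.2936, -0.2292)

1.2936, -0.2292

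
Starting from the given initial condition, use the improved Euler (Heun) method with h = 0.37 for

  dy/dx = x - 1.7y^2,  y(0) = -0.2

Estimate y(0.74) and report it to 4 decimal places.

0.0367

Heun: k1 = f(x_n, y_n); k2 = f(x_n + h, y_n + h·k1); y_{n+1} = y_n + (h/2)·(k1 + k2).
x=0.000000, y=-0.200000:
  k1 = f(0.000000, -0.200000) = -0.068000
  k2 = f(0.370000, -0.225160) = 0.283815
  y ← -0.200000 + (0.37/2)·(-0.068000 + 0.283815) = -0.160074
x=0.370000, y=-0.160074:
  k1 = f(0.370000, -0.160074) = 0.326440
  k2 = f(0.740000, -0.039292) = 0.737375
  y ← -0.160074 + (0.37/2)·(0.326440 + 0.737375) = 0.036732
y(0.74) ≈ 0.0367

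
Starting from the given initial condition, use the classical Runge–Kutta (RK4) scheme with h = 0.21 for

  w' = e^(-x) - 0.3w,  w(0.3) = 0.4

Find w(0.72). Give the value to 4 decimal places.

RK4: k1 = f(x_n, w_n); k2 = f(x_n + h/2, w_n + (h/2)·k1); k3 = f(x_n + h/2, w_n + (h/2)·k2); k4 = f(x_n + h, w_n + h·k3); w_{n+1} = w_n + (h/6)·(k1 + 2k2 + 2k3 + k4).
x=0.300000, w=0.400000:
  k1 = f(0.300000, 0.400000) = 0.620818
  k2 = f(0.405000, 0.465186) = 0.527421
  k3 = f(0.405000, 0.455379) = 0.530363
  k4 = f(0.510000, 0.511376) = 0.447083
  w ← 0.400000 + (0.21/6)·(k1 + 2k2 + 2k3 + k4) = 0.511421
x=0.510000, w=0.511421:
  k1 = f(0.510000, 0.511421) = 0.447069
  k2 = f(0.615000, 0.558364) = 0.373132
  k3 = f(0.615000, 0.550600) = 0.375461
  k4 = f(0.720000, 0.590268) = 0.309672
  w ← 0.511421 + (0.21/6)·(k1 + 2k2 + 2k3 + k4) = 0.590309
w(0.72) ≈ 0.5903

0.5903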